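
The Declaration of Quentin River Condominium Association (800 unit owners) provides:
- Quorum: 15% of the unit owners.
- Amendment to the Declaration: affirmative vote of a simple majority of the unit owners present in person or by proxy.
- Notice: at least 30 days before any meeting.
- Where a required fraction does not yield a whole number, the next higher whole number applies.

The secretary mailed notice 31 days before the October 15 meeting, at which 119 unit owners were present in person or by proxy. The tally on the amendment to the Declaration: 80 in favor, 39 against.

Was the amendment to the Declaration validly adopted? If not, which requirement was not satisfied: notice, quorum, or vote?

Invalid — quorum requirement not satisfied.

Notice: 31 days given; 30 required. Satisfied.
Quorum: 15% of 800 = 120; 119 present. Not satisfied.
Vote: requires a majority of those present (119); a majority of 119 is 60, so 60 needed; 80 in favor. Satisfied.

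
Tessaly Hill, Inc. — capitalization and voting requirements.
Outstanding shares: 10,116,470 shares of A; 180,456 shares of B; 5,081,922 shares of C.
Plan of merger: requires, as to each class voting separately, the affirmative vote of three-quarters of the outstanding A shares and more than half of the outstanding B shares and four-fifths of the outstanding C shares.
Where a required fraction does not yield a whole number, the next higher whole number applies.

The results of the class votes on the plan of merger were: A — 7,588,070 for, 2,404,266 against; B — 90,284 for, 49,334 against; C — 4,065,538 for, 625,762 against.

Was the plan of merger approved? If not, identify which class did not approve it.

Approved — every class gave the required vote.

A: 3/4 of 10116470 = 7587352.50, rounded up to 7587353; 7,587,353 required, 7,588,070 in favor — approved.
B: a majority of 180456 is 90229; 90,229 required, 90,284 in favor — approved.
C: 4/5 of 5081922 = 4065537.60, rounded up to 4065538; 4,065,538 required, 4,065,538 in favor — approved.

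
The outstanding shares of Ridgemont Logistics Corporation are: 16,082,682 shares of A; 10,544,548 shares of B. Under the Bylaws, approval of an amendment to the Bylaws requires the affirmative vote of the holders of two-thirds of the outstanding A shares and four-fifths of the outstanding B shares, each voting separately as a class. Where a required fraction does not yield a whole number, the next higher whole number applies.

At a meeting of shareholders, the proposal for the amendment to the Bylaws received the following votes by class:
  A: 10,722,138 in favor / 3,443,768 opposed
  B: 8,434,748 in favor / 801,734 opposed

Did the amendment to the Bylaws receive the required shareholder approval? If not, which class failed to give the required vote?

A: 2/3 of 16082682 = 10721788; 10,721,788 required, 10,722,138 in favor — approved.
B: 4/5 of 10544548 = 8435638.40, rounded up to 8435639; 8,435,639 required, 8,434,748 in favor — not approved.

Not approved — the B shares did not give the required vote.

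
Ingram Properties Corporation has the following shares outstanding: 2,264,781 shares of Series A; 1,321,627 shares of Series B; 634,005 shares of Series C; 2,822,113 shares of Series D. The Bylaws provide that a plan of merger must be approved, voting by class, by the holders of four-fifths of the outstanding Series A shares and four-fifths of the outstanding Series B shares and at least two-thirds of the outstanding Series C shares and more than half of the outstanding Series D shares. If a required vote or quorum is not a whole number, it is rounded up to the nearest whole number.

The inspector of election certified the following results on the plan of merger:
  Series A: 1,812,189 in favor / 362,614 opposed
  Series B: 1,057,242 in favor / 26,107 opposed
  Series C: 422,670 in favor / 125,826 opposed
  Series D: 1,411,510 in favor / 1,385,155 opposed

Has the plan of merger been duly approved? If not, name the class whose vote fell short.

Series A: 4/5 of 2264781 = 1811824.80, rounded up to 1811825; 1,811,825 required, 1,812,189 in favor — approved.
Series B: 4/5 of 1321627 = 1057301.60, rounded up to 1057302; 1,057,302 required, 1,057,242 in favor — not approved.
Series C: 2/3 of 634005 = 422670; 422,670 required, 422,670 in favor — approved.
Series D: a majority of 2822113 is 1411057; 1,411,057 required, 1,411,510 in favor — approved.

Not approved — the Series B shares did not give the required vote.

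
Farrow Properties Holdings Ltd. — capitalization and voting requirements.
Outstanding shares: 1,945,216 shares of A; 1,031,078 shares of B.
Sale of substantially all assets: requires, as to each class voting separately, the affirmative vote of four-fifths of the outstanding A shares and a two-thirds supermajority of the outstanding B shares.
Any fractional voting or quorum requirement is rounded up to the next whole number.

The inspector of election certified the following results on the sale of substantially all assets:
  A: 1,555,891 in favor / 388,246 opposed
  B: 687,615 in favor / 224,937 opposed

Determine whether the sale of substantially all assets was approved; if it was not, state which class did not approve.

A: 4/5 of 1945216 = 1556172.80, rounded up to 1556173; 1,556,173 required, 1,555,891 in favor — not approved.
B: 2/3 of 1031078 = 687385.33, rounded up to 687386; 687,386 required, 687,615 in favor — approved.

Not approved — the A shares did not give the required vote.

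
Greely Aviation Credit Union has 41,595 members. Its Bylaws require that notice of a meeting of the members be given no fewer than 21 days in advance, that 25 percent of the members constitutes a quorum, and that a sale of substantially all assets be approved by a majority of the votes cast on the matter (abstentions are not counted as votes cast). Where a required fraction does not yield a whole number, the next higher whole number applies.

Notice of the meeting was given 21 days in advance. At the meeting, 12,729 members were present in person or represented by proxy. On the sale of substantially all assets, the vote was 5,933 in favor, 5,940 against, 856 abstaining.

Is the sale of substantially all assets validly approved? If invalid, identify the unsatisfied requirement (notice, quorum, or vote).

Notice: 21 days given; 21 required. Satisfied.
Quorum: 25% of 41,595 = 10,398.75, rounded up to 10,399; 12,729 present. Satisfied.
Vote: requires a majority of the votes cast (12,729 − 856 abstaining = 11,873); a majority of 11873 is 5937, so 5,937 needed; 5,933 in favor. Not satisfied.

Invalid — vote requirement not satisfied.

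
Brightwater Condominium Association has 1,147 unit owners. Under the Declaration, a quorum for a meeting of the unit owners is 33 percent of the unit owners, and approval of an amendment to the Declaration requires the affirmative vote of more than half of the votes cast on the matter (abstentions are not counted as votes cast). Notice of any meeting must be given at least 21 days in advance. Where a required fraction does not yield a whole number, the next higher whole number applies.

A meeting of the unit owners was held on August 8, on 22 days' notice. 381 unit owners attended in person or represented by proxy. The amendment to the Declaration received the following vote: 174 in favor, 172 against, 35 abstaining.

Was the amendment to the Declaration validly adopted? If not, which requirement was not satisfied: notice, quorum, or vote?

Notice: 22 days given; 21 required. Satisfied.
Quorum: 33% of 1,147 = 378.51, rounded up to 379; 381 present. Satisfied.
Vote: requires a majority of the votes cast (381 − 35 abstaining = 346); a majority of 346 is 174, so 174 needed; 174 in favor. Satisfied.

Valid — all requirements satisfied.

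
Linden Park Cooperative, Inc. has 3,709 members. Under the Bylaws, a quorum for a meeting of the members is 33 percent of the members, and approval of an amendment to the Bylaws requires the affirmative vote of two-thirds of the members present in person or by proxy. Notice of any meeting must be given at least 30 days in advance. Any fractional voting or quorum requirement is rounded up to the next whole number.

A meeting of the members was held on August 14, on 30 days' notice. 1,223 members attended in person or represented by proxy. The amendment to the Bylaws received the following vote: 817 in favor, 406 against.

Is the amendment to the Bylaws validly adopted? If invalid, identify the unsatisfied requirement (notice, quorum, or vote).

Invalid — quorum requirement not satisfied.

Notice: 30 days given; 30 required. Satisfied.
Quorum: 33% of 3,709 = 1,223.97, rounded up to 1,224; 1,223 present. Not satisfied.
Vote: requires two-thirds of those present (1,223); 2/3 of 1223 = 815.33, rounded up to 816, so 816 needed; 817 in favor. Satisfied.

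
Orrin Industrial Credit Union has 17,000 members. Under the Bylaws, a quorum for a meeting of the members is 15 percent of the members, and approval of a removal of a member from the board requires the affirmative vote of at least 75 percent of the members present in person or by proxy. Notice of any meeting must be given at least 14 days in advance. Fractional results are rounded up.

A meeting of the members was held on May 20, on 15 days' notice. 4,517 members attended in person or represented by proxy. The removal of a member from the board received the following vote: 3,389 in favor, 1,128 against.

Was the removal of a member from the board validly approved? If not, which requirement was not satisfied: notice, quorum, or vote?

Notice: 15 days given; 14 required. Satisfied.
Quorum: 15% of 17,000 = 2,550; 4,517 present. Satisfied.
Vote: requires three-fourths of those present (4,517); 3/4 of 4517 = 3387.75, rounded up to 3388, so 3,388 needed; 3,389 in favor. Satisfied.

Valid — all requirements satisfied.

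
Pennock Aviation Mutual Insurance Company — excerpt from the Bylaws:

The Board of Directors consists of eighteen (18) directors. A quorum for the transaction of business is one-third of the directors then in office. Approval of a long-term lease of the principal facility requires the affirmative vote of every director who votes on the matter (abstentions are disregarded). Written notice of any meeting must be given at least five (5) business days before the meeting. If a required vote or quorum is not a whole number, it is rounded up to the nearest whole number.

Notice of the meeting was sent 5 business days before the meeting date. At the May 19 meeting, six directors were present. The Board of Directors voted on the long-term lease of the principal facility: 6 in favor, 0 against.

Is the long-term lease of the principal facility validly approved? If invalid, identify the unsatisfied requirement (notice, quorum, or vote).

Notice: 5 business days given; 5 required (5 ≥ 5). Satisfied.
Quorum: 6 present; quorum is 6. Satisfied.
Vote: the long-term lease of the principal facility requires the unanimous vote of the votes cast (6). Unanimous means all 6, so 6 affirmative votes are needed; 6 voted in favor. Satisfied.

Valid — all requirements satisfied.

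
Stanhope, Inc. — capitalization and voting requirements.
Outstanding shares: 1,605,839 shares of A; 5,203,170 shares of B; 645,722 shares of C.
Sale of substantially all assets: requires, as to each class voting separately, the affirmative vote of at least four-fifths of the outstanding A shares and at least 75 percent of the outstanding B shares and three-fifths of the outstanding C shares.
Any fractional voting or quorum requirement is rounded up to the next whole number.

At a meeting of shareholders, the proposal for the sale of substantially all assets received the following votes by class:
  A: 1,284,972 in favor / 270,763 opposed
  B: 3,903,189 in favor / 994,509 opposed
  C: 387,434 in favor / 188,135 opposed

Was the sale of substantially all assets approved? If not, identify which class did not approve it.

A: 4/5 of 1605839 = 1284671.20, rounded up to 1284672; 1,284,672 required, 1,284,972 in favor — approved.
B: 3/4 of 5203170 = 3902377.50, rounded up to 3902378; 3,902,378 required, 3,903,189 in favor — approved.
C: 3/5 of 645722 = 387433.20, rounded up to 387434; 387,434 required, 387,434 in favor — approved.

Approved — every class gave the required vote.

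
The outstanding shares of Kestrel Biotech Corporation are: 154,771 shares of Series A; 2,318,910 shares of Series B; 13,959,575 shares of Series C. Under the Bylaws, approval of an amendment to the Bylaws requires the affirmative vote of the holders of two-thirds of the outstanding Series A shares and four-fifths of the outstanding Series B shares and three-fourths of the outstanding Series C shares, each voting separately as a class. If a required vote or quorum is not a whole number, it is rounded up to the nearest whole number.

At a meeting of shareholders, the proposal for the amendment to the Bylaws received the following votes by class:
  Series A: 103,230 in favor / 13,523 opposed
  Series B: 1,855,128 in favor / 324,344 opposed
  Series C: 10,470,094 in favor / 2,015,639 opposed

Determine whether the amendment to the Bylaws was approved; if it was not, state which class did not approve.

Approved — every class gave the required vote.

Series A: 2/3 of 154771 = 103180.67, rounded up to 103181; 103,181 required, 103,230 in favor — approved.
Series B: 4/5 of 2318910 = 1855128; 1,855,128 required, 1,855,128 in favor — approved.
Series C: 3/4 of 13959575 = 10469681.25, rounded up to 10469682; 10,469,682 required, 10,470,094 in favor — approved.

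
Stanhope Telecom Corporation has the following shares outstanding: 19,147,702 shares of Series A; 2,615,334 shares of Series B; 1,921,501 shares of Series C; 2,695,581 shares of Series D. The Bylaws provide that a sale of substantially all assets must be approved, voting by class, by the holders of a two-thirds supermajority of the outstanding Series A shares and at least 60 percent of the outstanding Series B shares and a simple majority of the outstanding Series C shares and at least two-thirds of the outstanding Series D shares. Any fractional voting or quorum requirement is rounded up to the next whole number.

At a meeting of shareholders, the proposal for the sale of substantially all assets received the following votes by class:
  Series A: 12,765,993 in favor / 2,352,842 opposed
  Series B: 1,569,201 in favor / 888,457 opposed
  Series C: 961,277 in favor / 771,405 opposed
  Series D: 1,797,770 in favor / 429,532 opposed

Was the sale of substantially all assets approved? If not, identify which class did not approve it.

Series A: 2/3 of 19147702 = 12765134.67, rounded up to 12765135; 12,765,135 required, 12,765,993 in favor — approved.
Series B: 3/5 of 2615334 = 1569200.40, rounded up to 1569201; 1,569,201 required, 1,569,201 in favor — approved.
Series C: a majority of 1921501 is 960751; 960,751 required, 961,277 in favor — approved.
Series D: 2/3 of 2695581 = 1797054; 1,797,054 required, 1,797,770 in favor — approved.

Approved — every class gave the required vote.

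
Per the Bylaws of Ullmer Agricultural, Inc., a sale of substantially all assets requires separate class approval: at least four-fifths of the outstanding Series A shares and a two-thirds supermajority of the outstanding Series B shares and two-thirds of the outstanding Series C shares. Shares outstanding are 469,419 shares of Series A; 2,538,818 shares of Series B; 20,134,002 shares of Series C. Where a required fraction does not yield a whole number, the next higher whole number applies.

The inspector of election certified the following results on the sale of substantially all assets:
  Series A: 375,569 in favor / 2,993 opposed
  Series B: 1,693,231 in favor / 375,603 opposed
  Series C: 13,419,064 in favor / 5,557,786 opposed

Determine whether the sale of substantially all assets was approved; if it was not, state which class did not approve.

Not approved — the Series C shares did not give the required vote.

Series A: 4/5 of 469419 = 375535.20, rounded up to 375536; 375,536 required, 375,569 in favor — approved.
Series B: 2/3 of 2538818 = 1692545.33, rounded up to 1692546; 1,692,546 required, 1,693,231 in favor — approved.
Series C: 2/3 of 20134002 = 13422668; 13,422,668 required, 13,419,064 in favor — not approved.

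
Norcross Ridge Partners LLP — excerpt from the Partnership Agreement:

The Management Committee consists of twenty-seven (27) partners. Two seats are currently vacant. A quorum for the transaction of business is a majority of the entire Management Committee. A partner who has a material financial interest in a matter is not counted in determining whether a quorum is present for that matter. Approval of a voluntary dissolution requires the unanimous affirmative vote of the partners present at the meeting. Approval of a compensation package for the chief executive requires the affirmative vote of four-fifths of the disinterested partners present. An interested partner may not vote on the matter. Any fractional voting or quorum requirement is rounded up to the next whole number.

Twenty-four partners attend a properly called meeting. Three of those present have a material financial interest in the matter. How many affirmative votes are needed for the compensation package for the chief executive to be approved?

The compensation package for the chief executive requires four-fifths of the disinterested partners present (24 − 3 = 21).
4/5 of 21 = 16.80, rounded up to 17.

17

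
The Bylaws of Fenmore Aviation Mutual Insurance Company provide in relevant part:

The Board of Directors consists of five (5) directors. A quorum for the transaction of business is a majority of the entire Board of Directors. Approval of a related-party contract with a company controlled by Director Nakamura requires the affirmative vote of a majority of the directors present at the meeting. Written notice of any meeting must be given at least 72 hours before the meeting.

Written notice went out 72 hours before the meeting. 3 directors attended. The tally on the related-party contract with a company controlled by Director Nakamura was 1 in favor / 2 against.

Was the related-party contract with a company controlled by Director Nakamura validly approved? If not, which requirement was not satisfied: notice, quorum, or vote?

Notice: 72 hours given; 72 required (72 ≥ 72). Satisfied.
Quorum: 3 present; quorum is 3. Satisfied.
Vote: the related-party contract with a company controlled by Director Nakamura requires a majority of the directors present (3). A majority of 3 is 2, so 2 affirmative votes are needed; 1 voted in favor. Not satisfied.

Invalid — vote requirement not satisfied.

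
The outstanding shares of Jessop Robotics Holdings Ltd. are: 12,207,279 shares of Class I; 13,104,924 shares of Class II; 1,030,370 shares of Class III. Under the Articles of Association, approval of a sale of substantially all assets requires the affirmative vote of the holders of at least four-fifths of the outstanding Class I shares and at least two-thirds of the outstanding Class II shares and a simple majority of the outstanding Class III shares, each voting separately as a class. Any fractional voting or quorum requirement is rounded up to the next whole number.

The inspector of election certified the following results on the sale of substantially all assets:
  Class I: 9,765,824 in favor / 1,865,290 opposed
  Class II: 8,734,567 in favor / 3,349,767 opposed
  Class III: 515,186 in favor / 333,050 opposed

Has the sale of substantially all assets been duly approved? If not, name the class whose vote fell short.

Not approved — the Class II shares did not give the required vote.

Class I: 4/5 of 12207279 = 9765823.20, rounded up to 9765824; 9,765,824 required, 9,765,824 in favor — approved.
Class II: 2/3 of 13104924 = 8736616; 8,736,616 required, 8,734,567 in favor — not approved.
Class III: a majority of 1030370 is 515186; 515,186 required, 515,186 in favor — approved.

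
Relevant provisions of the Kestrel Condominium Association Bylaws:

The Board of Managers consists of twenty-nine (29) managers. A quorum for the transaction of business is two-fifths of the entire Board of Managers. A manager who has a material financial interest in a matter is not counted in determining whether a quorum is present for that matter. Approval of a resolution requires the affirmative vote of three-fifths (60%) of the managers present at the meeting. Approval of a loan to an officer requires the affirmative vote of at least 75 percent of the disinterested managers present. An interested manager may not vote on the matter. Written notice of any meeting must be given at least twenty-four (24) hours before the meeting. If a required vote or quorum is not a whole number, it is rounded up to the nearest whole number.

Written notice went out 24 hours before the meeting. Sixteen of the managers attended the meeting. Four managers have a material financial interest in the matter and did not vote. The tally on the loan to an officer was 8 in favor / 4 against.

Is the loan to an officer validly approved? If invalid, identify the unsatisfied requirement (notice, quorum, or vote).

Invalid — vote requirement not satisfied.

Notice: 24 hours given; 24 required (24 ≥ 24). Satisfied.
Quorum: 16 present, but the 4 interested managers do not count, leaving 12. Quorum is 12. Satisfied.
Vote: the loan to an officer requires three-fourths of the disinterested managers present (16 − 4 = 12). 3/4 of 12 = 9, so 9 affirmative votes are needed; 8 voted in favor. Not satisfied.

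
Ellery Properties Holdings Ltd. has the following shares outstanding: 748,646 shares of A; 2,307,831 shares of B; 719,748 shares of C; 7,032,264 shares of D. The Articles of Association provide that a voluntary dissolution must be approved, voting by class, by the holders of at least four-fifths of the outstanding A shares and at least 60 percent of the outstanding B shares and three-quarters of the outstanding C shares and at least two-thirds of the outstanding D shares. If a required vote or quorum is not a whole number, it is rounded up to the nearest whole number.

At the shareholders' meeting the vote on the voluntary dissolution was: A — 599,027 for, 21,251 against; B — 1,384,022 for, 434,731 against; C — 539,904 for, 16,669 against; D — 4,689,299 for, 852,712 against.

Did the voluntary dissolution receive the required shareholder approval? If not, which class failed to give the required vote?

A: 4/5 of 748646 = 598916.80, rounded up to 598917; 598,917 required, 599,027 in favor — approved.
B: 3/5 of 2307831 = 1384698.60, rounded up to 1384699; 1,384,699 required, 1,384,022 in favor — not approved.
C: 3/4 of 719748 = 539811; 539,811 required, 539,904 in favor — approved.
D: 2/3 of 7032264 = 4688176; 4,688,176 required, 4,689,299 in favor — approved.

Not approved — the B shares did not give the required vote.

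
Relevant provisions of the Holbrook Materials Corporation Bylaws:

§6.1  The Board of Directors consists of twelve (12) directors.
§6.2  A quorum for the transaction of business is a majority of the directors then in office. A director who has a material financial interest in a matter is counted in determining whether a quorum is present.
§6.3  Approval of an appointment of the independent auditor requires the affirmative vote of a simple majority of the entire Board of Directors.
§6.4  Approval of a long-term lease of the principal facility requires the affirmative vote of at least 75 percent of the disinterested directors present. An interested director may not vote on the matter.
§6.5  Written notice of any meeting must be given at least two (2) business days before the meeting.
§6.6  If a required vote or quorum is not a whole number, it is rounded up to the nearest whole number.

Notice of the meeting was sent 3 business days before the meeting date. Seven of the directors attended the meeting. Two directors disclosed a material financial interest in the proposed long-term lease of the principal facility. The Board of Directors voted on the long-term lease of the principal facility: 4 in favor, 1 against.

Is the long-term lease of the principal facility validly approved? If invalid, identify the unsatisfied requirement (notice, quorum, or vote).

Valid — all requirements satisfied.

Notice: 3 business days given; 2 required (3 ≥ 2). Satisfied.
Quorum: 7 present (interested directors count toward quorum); quorum is 7. Satisfied.
Vote: the long-term lease of the principal facility requires three-fourths of the disinterested directors present (7 − 2 = 5). 3/4 of 5 = 3.75, rounded up to 4, so 4 affirmative votes are needed; 4 voted in favor. Satisfied.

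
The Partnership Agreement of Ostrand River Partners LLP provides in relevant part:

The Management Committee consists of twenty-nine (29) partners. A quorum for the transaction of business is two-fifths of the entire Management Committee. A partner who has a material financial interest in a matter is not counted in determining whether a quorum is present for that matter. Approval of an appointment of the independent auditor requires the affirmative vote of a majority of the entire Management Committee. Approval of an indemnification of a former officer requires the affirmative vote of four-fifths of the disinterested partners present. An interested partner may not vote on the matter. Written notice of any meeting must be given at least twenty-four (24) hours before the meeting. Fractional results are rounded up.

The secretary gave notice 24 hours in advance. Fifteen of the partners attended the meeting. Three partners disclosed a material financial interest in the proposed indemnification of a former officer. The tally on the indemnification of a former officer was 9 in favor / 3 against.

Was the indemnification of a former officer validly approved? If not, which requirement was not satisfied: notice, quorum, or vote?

Notice: 24 hours given; 24 required (24 ≥ 24). Satisfied.
Quorum: 15 present, but the 3 interested partners do not count, leaving 12. Quorum is 12. Satisfied.
Vote: the indemnification of a former officer requires four-fifths of the disinterested partners present (15 − 3 = 12). 4/5 of 12 = 9.60, rounded up to 10, so 10 affirmative votes are needed; 9 voted in favor. Not satisfied.

Invalid — vote requirement not satisfied.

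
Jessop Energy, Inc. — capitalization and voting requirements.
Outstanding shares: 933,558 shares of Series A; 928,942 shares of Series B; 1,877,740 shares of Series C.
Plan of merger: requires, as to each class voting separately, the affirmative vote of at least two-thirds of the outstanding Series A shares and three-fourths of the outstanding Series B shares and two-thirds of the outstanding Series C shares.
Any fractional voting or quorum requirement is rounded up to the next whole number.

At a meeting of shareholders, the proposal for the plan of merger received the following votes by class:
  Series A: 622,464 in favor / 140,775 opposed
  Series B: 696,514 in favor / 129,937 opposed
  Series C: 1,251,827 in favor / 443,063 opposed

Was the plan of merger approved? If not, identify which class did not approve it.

Not approved — the Series B shares did not give the required vote.

Series A: 2/3 of 933558 = 622372; 622,372 required, 622,464 in favor — approved.
Series B: 3/4 of 928942 = 696706.50, rounded up to 696707; 696,707 required, 696,514 in favor — not approved.
Series C: 2/3 of 1877740 = 1251826.67, rounded up to 1251827; 1,251,827 required, 1,251,827 in favor — approved.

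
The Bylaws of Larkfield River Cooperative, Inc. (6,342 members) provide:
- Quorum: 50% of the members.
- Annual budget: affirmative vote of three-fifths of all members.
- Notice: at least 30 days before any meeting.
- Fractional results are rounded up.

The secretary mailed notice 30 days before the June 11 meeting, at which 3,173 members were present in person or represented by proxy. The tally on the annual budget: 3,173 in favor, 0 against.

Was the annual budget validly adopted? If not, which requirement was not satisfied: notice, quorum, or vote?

Notice: 30 days given; 30 required. Satisfied.
Quorum: 50% of 6,342 = 3,171; 3,173 present. Satisfied.
Vote: requires three-fifths of all members (6,342); 3/5 of 6342 = 3805.20, rounded up to 3806, so 3,806 needed; 3,173 in favor. Not satisfied.

Invalid — vote requirement not satisfied.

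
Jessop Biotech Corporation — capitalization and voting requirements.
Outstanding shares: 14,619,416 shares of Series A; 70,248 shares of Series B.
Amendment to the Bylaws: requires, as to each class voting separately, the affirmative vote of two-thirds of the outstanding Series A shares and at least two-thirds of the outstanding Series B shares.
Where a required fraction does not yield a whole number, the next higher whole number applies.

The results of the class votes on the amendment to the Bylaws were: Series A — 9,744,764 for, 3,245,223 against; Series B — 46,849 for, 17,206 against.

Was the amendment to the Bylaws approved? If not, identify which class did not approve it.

Not approved — the Series A shares did not give the required vote.

Series A: 2/3 of 14619416 = 9746277.33, rounded up to 9746278; 9,746,278 required, 9,744,764 in favor — not approved.
Series B: 2/3 of 70248 = 46832; 46,832 required, 46,849 in favor — approved.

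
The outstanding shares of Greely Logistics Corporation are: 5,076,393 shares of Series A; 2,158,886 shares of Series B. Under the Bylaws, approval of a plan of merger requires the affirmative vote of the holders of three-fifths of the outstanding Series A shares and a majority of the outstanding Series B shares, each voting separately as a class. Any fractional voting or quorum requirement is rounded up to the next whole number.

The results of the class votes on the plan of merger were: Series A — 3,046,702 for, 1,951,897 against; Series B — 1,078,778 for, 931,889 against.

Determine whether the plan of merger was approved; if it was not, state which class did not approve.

Series A: 3/5 of 5076393 = 3045835.80, rounded up to 3045836; 3,045,836 required, 3,046,702 in favor — approved.
Series B: a majority of 2158886 is 1079444; 1,079,444 required, 1,078,778 in favor — not approved.

Not approved — the Series B shares did not give the required vote.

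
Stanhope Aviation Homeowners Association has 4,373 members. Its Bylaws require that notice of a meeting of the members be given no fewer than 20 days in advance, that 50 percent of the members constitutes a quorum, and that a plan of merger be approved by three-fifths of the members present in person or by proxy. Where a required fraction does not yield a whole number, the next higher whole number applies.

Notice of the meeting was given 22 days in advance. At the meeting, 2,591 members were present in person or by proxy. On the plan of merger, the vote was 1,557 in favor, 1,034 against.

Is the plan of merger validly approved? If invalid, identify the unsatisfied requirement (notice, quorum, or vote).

Notice: 22 days given; 20 required. Satisfied.
Quorum: 50% of 4,373 = 2,186.50, rounded up to 2,187; 2,591 present. Satisfied.
Vote: requires three-fifths of those present (2,591); 3/5 of 2591 = 1554.60, rounded up to 1555, so 1,555 needed; 1,557 in favor. Satisfied.

Valid — all requirements satisfied.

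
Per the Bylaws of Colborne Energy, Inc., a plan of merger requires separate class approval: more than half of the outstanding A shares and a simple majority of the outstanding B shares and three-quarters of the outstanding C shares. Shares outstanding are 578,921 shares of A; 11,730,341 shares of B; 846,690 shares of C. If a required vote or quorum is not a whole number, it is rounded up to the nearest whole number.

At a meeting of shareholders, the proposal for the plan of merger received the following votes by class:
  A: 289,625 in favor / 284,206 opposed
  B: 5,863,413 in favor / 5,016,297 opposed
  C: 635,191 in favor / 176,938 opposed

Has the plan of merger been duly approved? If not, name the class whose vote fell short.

Not approved — the B shares did not give the required vote.

A: a majority of 578921 is 289461; 289,461 required, 289,625 in favor — approved.
B: a majority of 11730341 is 5865171; 5,865,171 required, 5,863,413 in favor — not approved.
C: 3/4 of 846690 = 635017.50, rounded up to 635018; 635,018 required, 635,191 in favor — approved.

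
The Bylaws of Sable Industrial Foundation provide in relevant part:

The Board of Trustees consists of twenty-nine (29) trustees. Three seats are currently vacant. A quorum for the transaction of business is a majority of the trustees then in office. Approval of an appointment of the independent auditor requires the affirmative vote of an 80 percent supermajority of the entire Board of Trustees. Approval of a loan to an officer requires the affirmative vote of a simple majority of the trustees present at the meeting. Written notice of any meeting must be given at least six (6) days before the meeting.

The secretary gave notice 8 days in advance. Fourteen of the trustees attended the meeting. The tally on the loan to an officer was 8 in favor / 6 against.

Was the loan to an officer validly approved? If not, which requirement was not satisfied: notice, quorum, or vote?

Valid — all requirements satisfied.

Notice: 8 days given; 6 required (8 ≥ 6). Satisfied.
Quorum: 14 present; quorum is 14. Satisfied.
Vote: the loan to an officer requires a majority of the trustees present (14). A majority of 14 is 8, so 8 affirmative votes are needed; 8 voted in favor. Satisfied.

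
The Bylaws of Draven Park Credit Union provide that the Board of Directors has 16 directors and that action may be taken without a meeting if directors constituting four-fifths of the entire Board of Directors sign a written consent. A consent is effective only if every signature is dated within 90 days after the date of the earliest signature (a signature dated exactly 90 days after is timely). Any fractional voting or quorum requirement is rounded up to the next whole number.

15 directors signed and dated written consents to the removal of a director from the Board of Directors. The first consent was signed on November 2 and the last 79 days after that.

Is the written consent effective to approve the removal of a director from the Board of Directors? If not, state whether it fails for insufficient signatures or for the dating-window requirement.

Signatures required: four-fifths of 16 — 4/5 of 16 = 12.80, rounded up to 13, so 13 needed; 15 signed. Sufficient.
Dating window: the latest signature is 79 days after the earliest; the limit is 90 days. Within the window.

Effective — both the signature and dating-window requirements are satisfied.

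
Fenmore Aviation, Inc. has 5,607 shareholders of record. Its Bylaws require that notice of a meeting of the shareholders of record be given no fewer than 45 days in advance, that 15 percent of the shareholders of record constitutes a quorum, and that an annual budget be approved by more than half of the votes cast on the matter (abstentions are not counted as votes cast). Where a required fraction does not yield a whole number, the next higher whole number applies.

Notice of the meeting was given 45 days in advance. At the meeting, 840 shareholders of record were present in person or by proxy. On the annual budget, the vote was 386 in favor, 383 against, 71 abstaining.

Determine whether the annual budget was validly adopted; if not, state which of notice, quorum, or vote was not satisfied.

Notice: 45 days given; 45 required. Satisfied.
Quorum: 15% of 5,607 = 841.05, rounded up to 842; 840 present. Not satisfied.
Vote: requires a majority of the votes cast (840 − 71 abstaining = 769); a majority of 769 is 385, so 385 needed; 386 in favor. Satisfied.

Invalid — quorum requirement not satisfied.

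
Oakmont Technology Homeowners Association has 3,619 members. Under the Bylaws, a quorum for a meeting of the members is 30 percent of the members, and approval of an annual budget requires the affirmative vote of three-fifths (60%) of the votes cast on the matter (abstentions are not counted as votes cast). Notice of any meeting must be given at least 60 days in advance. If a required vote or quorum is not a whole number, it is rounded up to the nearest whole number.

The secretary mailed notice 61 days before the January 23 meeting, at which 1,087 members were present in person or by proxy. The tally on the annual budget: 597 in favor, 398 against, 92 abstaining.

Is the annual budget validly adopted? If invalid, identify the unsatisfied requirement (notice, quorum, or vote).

Valid — all requirements satisfied.

Notice: 61 days given; 60 required. Satisfied.
Quorum: 30% of 3,619 = 1,085.70, rounded up to 1,086; 1,087 present. Satisfied.
Vote: requires three-fifths of the votes cast (1,087 − 92 abstaining = 995); 3/5 of 995 = 597, so 597 needed; 597 in favor. Satisfied.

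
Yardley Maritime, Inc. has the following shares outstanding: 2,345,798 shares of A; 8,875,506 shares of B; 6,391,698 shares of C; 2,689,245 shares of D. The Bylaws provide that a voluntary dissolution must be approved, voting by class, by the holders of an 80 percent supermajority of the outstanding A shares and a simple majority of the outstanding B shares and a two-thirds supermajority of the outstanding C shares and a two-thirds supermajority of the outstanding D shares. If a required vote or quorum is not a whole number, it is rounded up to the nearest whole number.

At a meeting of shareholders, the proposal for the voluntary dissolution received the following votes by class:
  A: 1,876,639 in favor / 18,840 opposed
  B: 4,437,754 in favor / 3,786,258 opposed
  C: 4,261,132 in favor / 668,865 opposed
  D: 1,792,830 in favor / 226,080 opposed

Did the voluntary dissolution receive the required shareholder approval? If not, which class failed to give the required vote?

Approved — every class gave the required vote.

A: 4/5 of 2345798 = 1876638.40, rounded up to 1876639; 1,876,639 required, 1,876,639 in favor — approved.
B: a majority of 8875506 is 4437754; 4,437,754 required, 4,437,754 in favor — approved.
C: 2/3 of 6391698 = 4261132; 4,261,132 required, 4,261,132 in favor — approved.
D: 2/3 of 2689245 = 1792830; 1,792,830 required, 1,792,830 in favor — approved.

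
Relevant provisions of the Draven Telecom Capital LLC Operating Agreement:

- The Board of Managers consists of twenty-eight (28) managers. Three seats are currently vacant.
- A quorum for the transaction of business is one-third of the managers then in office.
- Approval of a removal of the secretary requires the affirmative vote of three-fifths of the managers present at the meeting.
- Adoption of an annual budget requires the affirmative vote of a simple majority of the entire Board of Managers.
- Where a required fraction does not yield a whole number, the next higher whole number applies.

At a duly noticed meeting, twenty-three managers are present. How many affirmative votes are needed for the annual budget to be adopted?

The annual budget requires a majority of the entire Board of Managers (28).
A majority of 28 is 15.

15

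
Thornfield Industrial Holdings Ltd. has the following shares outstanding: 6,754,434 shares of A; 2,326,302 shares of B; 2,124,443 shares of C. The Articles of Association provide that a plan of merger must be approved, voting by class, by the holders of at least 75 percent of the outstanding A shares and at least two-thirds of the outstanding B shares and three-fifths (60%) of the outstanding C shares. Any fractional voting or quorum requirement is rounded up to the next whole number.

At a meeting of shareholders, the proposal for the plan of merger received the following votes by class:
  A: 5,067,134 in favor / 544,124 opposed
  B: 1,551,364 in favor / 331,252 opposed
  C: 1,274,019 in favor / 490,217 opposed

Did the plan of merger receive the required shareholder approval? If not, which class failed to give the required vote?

A: 3/4 of 6754434 = 5065825.50, rounded up to 5065826; 5,065,826 required, 5,067,134 in favor — approved.
B: 2/3 of 2326302 = 1550868; 1,550,868 required, 1,551,364 in favor — approved.
C: 3/5 of 2124443 = 1274665.80, rounded up to 1274666; 1,274,666 required, 1,274,019 in favor — not approved.

Not approved — the C shares did not give the required vote.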